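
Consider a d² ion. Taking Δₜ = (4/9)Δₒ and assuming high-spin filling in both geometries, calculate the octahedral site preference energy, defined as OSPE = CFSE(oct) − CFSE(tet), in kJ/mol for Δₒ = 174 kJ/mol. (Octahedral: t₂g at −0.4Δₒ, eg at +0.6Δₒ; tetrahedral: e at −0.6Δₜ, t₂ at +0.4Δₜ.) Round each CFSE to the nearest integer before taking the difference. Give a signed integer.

In an octahedral site d² (HS) is t2g^2 e_g^0, giving CFSE(oct) = -0.8Δₒ = -139 kJ/mol.
Tetrahedral e^2 t2^0 gives -1.2Δₜ = -1.2 × (4/9) × 174 = -93 kJ/mol.
OSPE = -139 − (-93) = -46 kJ/mol.

-46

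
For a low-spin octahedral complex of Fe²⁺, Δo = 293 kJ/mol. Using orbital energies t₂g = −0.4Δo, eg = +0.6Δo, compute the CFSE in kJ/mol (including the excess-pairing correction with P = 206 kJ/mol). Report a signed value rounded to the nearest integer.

Fe is in group 8, so Fe²⁺ is d⁶ (8 − 2 = 6).
The d⁶ electrons fill as t₂g⁶ eg⁰.
The orbital stabilization is -2.4Δo = -2.4 × 293 = -703 kJ/mol.
Relative to high-spin t₂g⁴ eg² (1 paired), the low-spin configuration has 2 additional pairs, contributing +2 × 206 = +412 kJ/mol.
Overall CFSE = -703 + 412 = -291 kJ/mol.

-291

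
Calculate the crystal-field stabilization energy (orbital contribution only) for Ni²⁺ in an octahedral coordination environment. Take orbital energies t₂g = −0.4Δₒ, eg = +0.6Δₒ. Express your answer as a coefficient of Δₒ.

-1.2 Δₒ

Ni sits in group 10; removing 2 electrons leaves Ni²⁺ with 10 − 2 = 8 d electrons.
For octahedral d⁸ the high- and low-spin configurations coincide.
Configuration: t₂g⁶ eg².
CFSE = 6(-0.4Δₒ) + 2(0.6Δₒ) = -2.4Δₒ + 1.2Δₒ = -1.2Δₒ.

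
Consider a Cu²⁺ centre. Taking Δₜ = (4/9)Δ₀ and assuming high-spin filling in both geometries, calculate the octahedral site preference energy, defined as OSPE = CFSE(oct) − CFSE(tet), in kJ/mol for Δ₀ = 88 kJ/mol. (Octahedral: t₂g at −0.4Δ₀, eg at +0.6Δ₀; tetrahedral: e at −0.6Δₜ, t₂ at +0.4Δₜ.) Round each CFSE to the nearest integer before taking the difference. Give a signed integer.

-37

Cu sits in group 11; removing 2 electrons leaves Cu²⁺ with 11 − 2 = 9 d electrons.
Octahedral (high-spin): t₂g⁶ eg³, CFSE = 6(−0.4) + 3(+0.6) = -0.6Δ₀ = -0.6 × 88 = -53 kJ/mol.
Tetrahedral: e⁴ t₂⁵, CFSE = 4(−0.6) + 5(+0.4) = -0.4Δₜ = -0.4 × (4/9) × 88 = -16 kJ/mol.
OSPE = CFSE(oct) − CFSE(tet) = -53 − (-16) = -37 kJ/mol.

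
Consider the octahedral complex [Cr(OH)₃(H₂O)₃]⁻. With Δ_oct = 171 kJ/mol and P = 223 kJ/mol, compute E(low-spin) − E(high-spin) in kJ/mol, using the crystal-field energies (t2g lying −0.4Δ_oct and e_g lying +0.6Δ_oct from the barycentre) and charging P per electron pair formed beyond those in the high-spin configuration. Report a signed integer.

Ligand charges: 3×(-1) from OH⁻ and 3×(+0) from H₂O sum to -3; with overall charge -1, Cr is +2.
Cr is in group 6, so Cr²⁺ is d⁴ (6 − 2 = 4).
High-spin: t2g^3 e_g^1, CFSE = -0.6Δ_oct = -103 kJ/mol.
Low-spin t2g^4 e_g^0 gives -1.6Δ_oct = -274 kJ/mol, but forming 1 extra pair costs 1P = 223 kJ/mol, so E(LS) = -274 + 223 = -51 kJ/mol.
E(LS) − E(HS) = -51 − (-103) = 52 kJ/mol.

52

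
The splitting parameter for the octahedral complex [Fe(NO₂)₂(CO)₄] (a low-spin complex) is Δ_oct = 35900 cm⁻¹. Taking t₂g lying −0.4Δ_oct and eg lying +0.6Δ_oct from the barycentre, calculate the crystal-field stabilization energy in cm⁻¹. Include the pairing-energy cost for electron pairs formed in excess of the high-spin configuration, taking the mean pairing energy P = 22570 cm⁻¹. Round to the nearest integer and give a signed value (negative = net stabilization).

Ligand charges: 2×(-1) from NO₂⁻ and 4×(+0) from CO sum to -2; with overall charge +0, Fe is +2.
Fe is in group 8, so Fe²⁺ is d⁶ (8 − 2 = 6).
Electron filling gives t₂g⁶ eg⁰.
CFSE(orbital) = 6×(-0.4Δ_oct) + 0×(0.6Δ_oct) = -2.4Δ_oct; with Δ_oct = 35900 cm⁻¹ that is -86160 cm⁻¹.
Relative to high-spin t₂g⁴ eg² (1 paired), the low-spin configuration has 2 additional pairs, contributing +2 × 22570 = +45140 cm⁻¹.
Overall CFSE = -86160 + 45140 = -41020 cm⁻¹.

-41020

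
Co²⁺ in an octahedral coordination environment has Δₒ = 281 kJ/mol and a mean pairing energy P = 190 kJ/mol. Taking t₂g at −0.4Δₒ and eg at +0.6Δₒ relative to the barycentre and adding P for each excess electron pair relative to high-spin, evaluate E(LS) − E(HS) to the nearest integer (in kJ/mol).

-91

Co sits in group 9; removing 2 electrons leaves Co²⁺ with 9 − 2 = 7 d electrons.
In the high-spin limit (t₂g⁵ eg²) the orbital term is -0.8Δₒ = -225 kJ/mol, with no excess pairing.
For low-spin the configuration is t₂g⁶ eg¹: orbital energy -1.8 × 281 = -506 kJ/mol, and 1 additional pair relative to high-spin adds 190 kJ/mol, giving -316 kJ/mol.
Thus E(LS) − E(HS) = -91 kJ/mol.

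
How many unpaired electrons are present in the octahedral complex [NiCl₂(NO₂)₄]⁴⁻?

2

Ligand charges: 2×(-1) from Cl⁻ and 4×(-1) from NO₂⁻ sum to -6; with overall charge -4, Ni is +2.
Ni is in group 10, so Ni²⁺ is d⁸ (10 − 2 = 8).
Configuration: t2g^6 e_g^2, giving 2 unpaired electrons.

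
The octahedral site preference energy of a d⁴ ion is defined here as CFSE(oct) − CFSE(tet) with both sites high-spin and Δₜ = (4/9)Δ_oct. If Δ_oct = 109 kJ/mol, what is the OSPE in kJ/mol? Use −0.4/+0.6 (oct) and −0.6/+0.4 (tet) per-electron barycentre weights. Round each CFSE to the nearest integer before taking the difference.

-46

Octahedral (high-spin): t2g^3 e_g^1, CFSE = 3(−0.4) + 1(+0.6) = -0.6Δ_oct = -0.6 × 109 = -65 kJ/mol.
Tetrahedral e^2 t2^2 gives -0.4Δₜ = -0.4 × (4/9) × 109 = -19 kJ/mol.
OSPE = -65 − (-19) = -46 kJ/mol.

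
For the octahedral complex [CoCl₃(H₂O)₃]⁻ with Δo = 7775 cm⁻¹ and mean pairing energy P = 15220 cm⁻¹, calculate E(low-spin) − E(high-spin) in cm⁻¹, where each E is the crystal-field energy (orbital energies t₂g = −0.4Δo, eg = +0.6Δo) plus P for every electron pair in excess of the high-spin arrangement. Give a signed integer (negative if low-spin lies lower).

7445

Ligand charges: 3×(-1) from Cl⁻ and 3×(+0) from H₂O sum to -3; with overall charge -1, Co is +2.
Co is in group 9, so Co²⁺ is d⁷ (9 − 2 = 7).
High-spin d⁷ fills as t₂g⁵ eg² with CFSE 5(−0.4) + 2(+0.6) = -0.8Δo = -6220 cm⁻¹.
Low-spin t₂g⁶ eg¹ gives -1.8Δo = -13995 cm⁻¹, but forming 1 extra pair costs 1P = 15220 cm⁻¹, so E(LS) = -13995 + 15220 = 1225 cm⁻¹.
The difference is 1225 − (-6220) = 7445 cm⁻¹, so high-spin lies lower.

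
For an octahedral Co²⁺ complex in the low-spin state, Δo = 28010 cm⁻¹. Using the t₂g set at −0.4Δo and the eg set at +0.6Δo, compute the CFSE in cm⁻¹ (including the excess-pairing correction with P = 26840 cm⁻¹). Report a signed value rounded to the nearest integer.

Co²⁺: group 9, so d-count = 9 − 2 = 7.
Electron filling gives t₂g⁶ eg¹.
The orbital stabilization is -1.8Δo = -1.8 × 28010 = -50418 cm⁻¹.
High-spin d⁷ would be t₂g⁵ eg² with 2 pairs; low-spin has 3, so 1 excess pair costs +1P = +26840 cm⁻¹.
Net CFSE = -50418 + 26840 = -23578 cm⁻¹.

-23578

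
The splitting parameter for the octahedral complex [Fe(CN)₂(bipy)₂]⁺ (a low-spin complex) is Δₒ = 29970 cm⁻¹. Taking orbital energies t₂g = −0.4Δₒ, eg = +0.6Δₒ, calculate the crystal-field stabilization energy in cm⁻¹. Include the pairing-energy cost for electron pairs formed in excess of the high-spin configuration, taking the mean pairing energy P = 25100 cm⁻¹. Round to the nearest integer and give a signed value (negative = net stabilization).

-9740

Ligand charges: 2×(-1) from CN⁻ and 2×(+0) from bipy sum to -2; with overall charge +1, Fe is +3.
Fe sits in group 8; removing 3 electrons leaves Fe³⁺ with 8 − 3 = 5 d electrons.
The d⁵ electrons fill as t₂g⁵ eg⁰.
CFSE(orbital) = 5×(-0.4Δₒ) + 0×(0.6Δₒ) = -2.0Δₒ; with Δₒ = 29970 cm⁻¹ that is -59940 cm⁻¹.
Pairing penalty: 2 pairs vs 0 in the high-spin reference → 2 extra × P = 50200 cm⁻¹.
Combining: -59940 + 50200 = -9740 cm⁻¹.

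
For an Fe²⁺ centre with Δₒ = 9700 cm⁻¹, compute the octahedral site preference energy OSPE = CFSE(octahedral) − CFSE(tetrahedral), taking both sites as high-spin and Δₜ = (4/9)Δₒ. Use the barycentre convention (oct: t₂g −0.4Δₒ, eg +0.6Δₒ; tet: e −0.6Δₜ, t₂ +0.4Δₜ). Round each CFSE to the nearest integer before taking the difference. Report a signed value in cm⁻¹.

-1293

Fe sits in group 8; removing 2 electrons leaves Fe²⁺ with 8 − 2 = 6 d electrons.
Octahedral high-spin t2g^4 e_g^2: CFSE = -0.4 × 9700 = -3880 cm⁻¹.
Tetrahedral: e^3 t2^3, CFSE = 3(−0.6) + 3(+0.4) = -0.6Δₜ = -0.6 × (4/9) × 9700 = -2587 cm⁻¹.
OSPE = -3880 − (-2587) = -1293 cm⁻¹.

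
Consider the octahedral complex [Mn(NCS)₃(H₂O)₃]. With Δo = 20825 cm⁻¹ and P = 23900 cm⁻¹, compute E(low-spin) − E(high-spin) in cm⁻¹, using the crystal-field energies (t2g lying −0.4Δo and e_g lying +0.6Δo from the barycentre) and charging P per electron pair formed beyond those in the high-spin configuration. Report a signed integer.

Ligand charges: 3×(-1) from NCS⁻ and 3×(+0) from H₂O sum to -3; with overall charge +0, Mn is +3.
Mn sits in group 7; removing 3 electrons leaves Mn³⁺ with 7 − 3 = 4 d electrons.
In the high-spin limit (t2g^3 e_g^1) the orbital term is -0.6Δo = -12495 cm⁻¹, with no excess pairing.
For low-spin the configuration is t2g^4 e_g^0: orbital energy -1.6 × 20825 = -33320 cm⁻¹, and 1 additional pair relative to high-spin adds 23900 cm⁻¹, giving -9420 cm⁻¹.
E(LS) − E(HS) = -9420 − (-12495) = 3075 cm⁻¹.

3075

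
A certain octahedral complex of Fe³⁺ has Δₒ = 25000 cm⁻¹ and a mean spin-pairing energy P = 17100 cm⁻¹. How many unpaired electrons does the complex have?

1

Fe sits in group 8; removing 3 electrons leaves Fe³⁺ with 8 − 3 = 5 d electrons.
With Δₒ > P the complex is low-spin.
That gives t₂g⁵ eg⁰.
Unpaired electrons: 1.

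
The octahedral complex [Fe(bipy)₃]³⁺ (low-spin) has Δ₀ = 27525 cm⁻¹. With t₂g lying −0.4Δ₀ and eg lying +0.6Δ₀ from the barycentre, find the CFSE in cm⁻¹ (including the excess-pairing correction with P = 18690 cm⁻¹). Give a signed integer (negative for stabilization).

bipy is neutral, so the +3 overall charge sits on Fe: oxidation state +3.
Fe is in group 8, so Fe³⁺ is d⁵ (8 − 3 = 5).
Configuration: t₂g⁵ eg⁰.
CFSE(orbital) = 5×(-0.4Δ₀) + 0×(0.6Δ₀) = -2.0Δ₀; with Δ₀ = 27525 cm⁻¹ that is -55050 cm⁻¹.
Relative to high-spin t₂g³ eg² (0 paired), the low-spin configuration has 2 additional pairs, contributing +2 × 18690 = +37380 cm⁻¹.
Overall CFSE = -55050 + 37380 = -17670 cm⁻¹.

-17670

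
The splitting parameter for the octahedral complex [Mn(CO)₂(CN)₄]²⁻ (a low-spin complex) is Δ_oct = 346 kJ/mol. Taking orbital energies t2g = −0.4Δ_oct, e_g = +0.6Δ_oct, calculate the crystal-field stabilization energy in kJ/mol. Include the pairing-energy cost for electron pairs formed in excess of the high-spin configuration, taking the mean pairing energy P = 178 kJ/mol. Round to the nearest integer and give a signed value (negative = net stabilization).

Ligand charges: 2×(+0) from CO and 4×(-1) from CN⁻ sum to -4; with overall charge -2, Mn is +2.
Mn²⁺: group 7, so d-count = 7 − 2 = 5.
The d⁵ electrons fill as t2g^5 e_g^0.
CFSE(orbital) = 5×(-0.4Δ_oct) + 0×(0.6Δ_oct) = -2.0Δ_oct; with Δ_oct = 346 kJ/mol that is -692 kJ/mol.
Relative to high-spin t2g^3 e_g^2 (0 paired), the low-spin configuration has 2 additional pairs, contributing +2 × 178 = +356 kJ/mol.
Overall CFSE = -692 + 356 = -336 kJ/mol.

-336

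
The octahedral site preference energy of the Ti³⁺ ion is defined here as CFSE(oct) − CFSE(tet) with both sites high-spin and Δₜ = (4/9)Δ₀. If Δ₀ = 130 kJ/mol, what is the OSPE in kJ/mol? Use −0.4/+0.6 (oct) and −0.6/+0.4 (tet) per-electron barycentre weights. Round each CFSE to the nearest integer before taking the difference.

-17

Group 4 minus oxidation state +3 gives a d¹ configuration for Ti³⁺.
Octahedral (high-spin): t₂g¹ eg⁰, CFSE = 1(−0.4) + 0(+0.6) = -0.4Δ₀ = -0.4 × 130 = -52 kJ/mol.
Tetrahedral: e¹ t₂⁰, CFSE = 1(−0.6) + 0(+0.4) = -0.6Δₜ = -0.6 × (4/9) × 130 = -35 kJ/mol.
Subtracting, OSPE = -52 − (-35) = -17 kJ/mol.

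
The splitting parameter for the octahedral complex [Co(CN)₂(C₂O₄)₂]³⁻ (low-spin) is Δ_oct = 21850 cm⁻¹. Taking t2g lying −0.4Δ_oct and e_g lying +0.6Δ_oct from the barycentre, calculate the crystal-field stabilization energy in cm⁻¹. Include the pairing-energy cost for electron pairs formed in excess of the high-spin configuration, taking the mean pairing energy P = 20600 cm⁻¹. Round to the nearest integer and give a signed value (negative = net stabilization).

Ligand charges: 2×(-1) from CN⁻ and 2×(-2) from C₂O₄²⁻ sum to -6; with overall charge -3, Co is +3.
Co³⁺: group 9, so d-count = 9 − 3 = 6.
The d⁶ electrons fill as t2g^6 e_g^0.
The orbital stabilization is -2.4Δ_oct = -2.4 × 21850 = -52440 cm⁻¹.
Relative to high-spin t2g^4 e_g^2 (1 paired), the low-spin configuration has 2 additional pairs, contributing +2 × 20600 = +41200 cm⁻¹.
Net CFSE = -52440 + 41200 = -11240 cm⁻¹.

-11240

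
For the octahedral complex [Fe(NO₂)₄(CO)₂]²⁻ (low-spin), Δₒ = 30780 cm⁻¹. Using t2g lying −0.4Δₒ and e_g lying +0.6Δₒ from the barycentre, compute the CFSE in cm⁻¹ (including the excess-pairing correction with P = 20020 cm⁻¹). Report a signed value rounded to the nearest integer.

Ligand charges: 4×(-1) from NO₂⁻ and 2×(+0) from CO sum to -4; with overall charge -2, Fe is +2.
Group 8 minus oxidation state +2 gives a d⁶ configuration for Fe²⁺.
The d⁶ electrons fill as t2g^6 e_g^0.
Orbital CFSE = 6(-0.4) + 0(0.6) = -2.4Δₒ = -2.4 × 30780 = -73872 cm⁻¹.
Relative to high-spin t2g^4 e_g^2 (1 paired), the low-spin configuration has 2 additional pairs, contributing +2 × 20020 = +40040 cm⁻¹.
Net CFSE = -73872 + 40040 = -33832 cm⁻¹.

-33832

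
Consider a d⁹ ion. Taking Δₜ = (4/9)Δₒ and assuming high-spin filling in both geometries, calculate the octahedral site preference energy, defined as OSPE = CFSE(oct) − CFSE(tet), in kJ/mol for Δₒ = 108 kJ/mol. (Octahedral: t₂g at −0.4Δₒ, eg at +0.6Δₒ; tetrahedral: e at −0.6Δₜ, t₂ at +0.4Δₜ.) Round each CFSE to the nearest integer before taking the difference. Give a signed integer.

Octahedral (high-spin): t2g^6 e_g^3, CFSE = 6(−0.4) + 3(+0.6) = -0.6Δₒ = -0.6 × 108 = -65 kJ/mol.
Tetrahedral: e^4 t2^5, CFSE = 4(−0.6) + 5(+0.4) = -0.4Δₜ = -0.4 × (4/9) × 108 = -19 kJ/mol.
OSPE = CFSE(oct) − CFSE(tet) = -65 − (-19) = -46 kJ/mol.

-46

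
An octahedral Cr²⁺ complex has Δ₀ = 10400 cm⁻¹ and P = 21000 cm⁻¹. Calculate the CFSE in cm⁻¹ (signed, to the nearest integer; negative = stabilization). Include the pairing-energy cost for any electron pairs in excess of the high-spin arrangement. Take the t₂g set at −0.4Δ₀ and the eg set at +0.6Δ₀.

Cr sits in group 6; removing 2 electrons leaves Cr²⁺ with 6 − 2 = 4 d electrons.
Here Δ₀ < P (10400 < 21000), so the high-spin state is favoured.
That gives t₂g³ eg¹.
Orbital CFSE = -0.6Δ₀ = -0.6 × 10400 = -6240 cm⁻¹.
High-spin has no excess pairs, so no pairing correction applies.

-6240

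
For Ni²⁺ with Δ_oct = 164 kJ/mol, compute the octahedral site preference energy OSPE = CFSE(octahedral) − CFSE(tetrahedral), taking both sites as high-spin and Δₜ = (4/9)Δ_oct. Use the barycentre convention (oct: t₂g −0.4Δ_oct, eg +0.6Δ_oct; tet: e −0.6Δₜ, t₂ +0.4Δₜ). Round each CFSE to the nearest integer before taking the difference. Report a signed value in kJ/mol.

Ni is in group 10, so Ni²⁺ is d⁸ (10 − 2 = 8).
In an octahedral site d⁸ (HS) is t₂g⁶ eg², giving CFSE(oct) = -1.2Δ_oct = -197 kJ/mol.
Tetrahedral: e⁴ t₂⁴, CFSE = 4(−0.6) + 4(+0.4) = -0.8Δₜ = -0.8 × (4/9) × 164 = -58 kJ/mol.
Subtracting, OSPE = -197 − (-58) = -139 kJ/mol.

-139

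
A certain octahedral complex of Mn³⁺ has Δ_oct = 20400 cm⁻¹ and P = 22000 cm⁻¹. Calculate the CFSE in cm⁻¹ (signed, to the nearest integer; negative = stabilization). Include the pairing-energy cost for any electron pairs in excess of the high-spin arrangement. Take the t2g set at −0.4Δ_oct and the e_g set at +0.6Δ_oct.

Mn sits in group 7; removing 3 electrons leaves Mn³⁺ with 7 − 3 = 4 d electrons.
Since Δ_oct = 20400 cm⁻¹ < P = 22000 cm⁻¹, the complex adopts the high-spin configuration.
Filling d⁴ accordingly: t2g^3 e_g^1.
Orbital CFSE = -0.6Δ_oct = -0.6 × 20400 = -12240 cm⁻¹.
High-spin has no excess pairs, so no pairing correction applies.

-12240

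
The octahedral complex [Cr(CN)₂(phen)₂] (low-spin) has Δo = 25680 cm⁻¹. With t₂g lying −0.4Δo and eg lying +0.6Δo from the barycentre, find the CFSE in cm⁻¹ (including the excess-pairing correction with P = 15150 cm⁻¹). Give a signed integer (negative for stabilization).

Ligand charges: 2×(-1) from CN⁻ and 2×(+0) from phen sum to -2; with overall charge +0, Cr is +2.
Group 6 minus oxidation state +2 gives a d⁴ configuration for Cr²⁺.
The d⁴ electrons fill as t₂g⁴ eg⁰.
The orbital stabilization is -1.6Δo = -1.6 × 25680 = -41088 cm⁻¹.
Relative to high-spin t₂g³ eg¹ (0 paired), the low-spin configuration has 1 additional pair, contributing +1 × 15150 = +15150 cm⁻¹.
Net CFSE = -41088 + 15150 = -25938 cm⁻¹.

-25938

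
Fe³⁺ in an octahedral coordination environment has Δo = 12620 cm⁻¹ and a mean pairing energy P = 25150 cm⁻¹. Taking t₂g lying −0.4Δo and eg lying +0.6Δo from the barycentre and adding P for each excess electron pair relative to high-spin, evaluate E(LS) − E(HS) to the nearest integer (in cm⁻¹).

Fe sits in group 8; removing 3 electrons leaves Fe³⁺ with 8 − 3 = 5 d electrons.
High-spin: t₂g³ eg², CFSE = 0.0Δo = 0 cm⁻¹.
For low-spin the configuration is t₂g⁵ eg⁰: orbital energy -2.0 × 12620 = -25240 cm⁻¹, and 2 additional pairs relative to high-spin add 50300 cm⁻¹, giving 25060 cm⁻¹.
Thus E(LS) − E(HS) = 25060 cm⁻¹.

25060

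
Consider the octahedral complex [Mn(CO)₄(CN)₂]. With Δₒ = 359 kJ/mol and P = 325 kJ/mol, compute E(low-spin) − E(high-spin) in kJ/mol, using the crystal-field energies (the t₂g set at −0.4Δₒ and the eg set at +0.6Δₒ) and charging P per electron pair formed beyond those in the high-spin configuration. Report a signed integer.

-68

Ligand charges: 4×(+0) from CO and 2×(-1) from CN⁻ sum to -2; with overall charge +0, Mn is +2.
Mn is in group 7, so Mn²⁺ is d⁵ (7 − 2 = 5).
High-spin: t₂g³ eg², CFSE = 0.0Δₒ = 0 kJ/mol.
For low-spin the configuration is t₂g⁵ eg⁰: orbital energy -2.0 × 359 = -718 kJ/mol, and 2 additional pairs relative to high-spin add 650 kJ/mol, giving -68 kJ/mol.
The difference is -68 − (0) = -68 kJ/mol, so low-spin lies lower.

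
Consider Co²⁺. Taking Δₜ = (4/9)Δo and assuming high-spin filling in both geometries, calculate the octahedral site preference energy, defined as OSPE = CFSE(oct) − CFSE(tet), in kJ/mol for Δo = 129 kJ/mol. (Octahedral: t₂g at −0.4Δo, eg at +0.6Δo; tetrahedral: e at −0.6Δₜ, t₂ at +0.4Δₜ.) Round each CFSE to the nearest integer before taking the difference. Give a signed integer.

-34

Group 9 minus oxidation state +2 gives a d⁷ configuration for Co²⁺.
Octahedral (high-spin): t2g^5 e_g^2, CFSE = 5(−0.4) + 2(+0.6) = -0.8Δo = -0.8 × 129 = -103 kJ/mol.
In a tetrahedral site the filling is e^4 t2^3: CFSE(tet) = -1.2Δₜ = -1.2 × (4/9)(129) = -69 kJ/mol.
Subtracting, OSPE = -103 − (-69) = -34 kJ/mol.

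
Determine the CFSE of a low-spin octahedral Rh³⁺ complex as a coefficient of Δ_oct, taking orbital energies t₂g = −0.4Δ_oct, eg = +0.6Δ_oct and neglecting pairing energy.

-2.4 Δ_oct

Rh is in group 9, so Rh³⁺ is d⁶ (9 − 3 = 6).
Configuration: t₂g⁶ eg⁰.
CFSE = 6(-0.4Δ_oct) + 0(0.6Δ_oct) = -2.4Δ_oct + 0.0Δ_oct = -2.4Δ_oct.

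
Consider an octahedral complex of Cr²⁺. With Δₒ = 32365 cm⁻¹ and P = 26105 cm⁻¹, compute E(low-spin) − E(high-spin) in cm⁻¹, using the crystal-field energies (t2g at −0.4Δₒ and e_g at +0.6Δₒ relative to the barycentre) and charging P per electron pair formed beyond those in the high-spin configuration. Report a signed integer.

-6260

Group 6 minus oxidation state +2 gives a d⁴ configuration for Cr²⁺.
High-spin d⁴ fills as t2g^3 e_g^1 with CFSE 3(−0.4) + 1(+0.6) = -0.6Δₒ = -19419 cm⁻¹.
Low-spin t2g^4 e_g^0 gives -1.6Δₒ = -51784 cm⁻¹, but forming 1 extra pair costs 1P = 26105 cm⁻¹, so E(LS) = -51784 + 26105 = -25679 cm⁻¹.
E(LS) − E(HS) = -25679 − (-19419) = -6260 cm⁻¹.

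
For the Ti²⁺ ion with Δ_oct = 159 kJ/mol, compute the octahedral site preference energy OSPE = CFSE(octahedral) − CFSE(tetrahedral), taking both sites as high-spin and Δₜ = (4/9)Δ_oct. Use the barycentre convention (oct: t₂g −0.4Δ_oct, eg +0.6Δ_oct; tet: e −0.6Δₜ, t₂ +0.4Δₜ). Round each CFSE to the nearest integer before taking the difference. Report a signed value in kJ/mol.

-42

Ti sits in group 4; removing 2 electrons leaves Ti²⁺ with 4 − 2 = 2 d electrons.
In an octahedral site d² (HS) is t2g^2 e_g^0, giving CFSE(oct) = -0.8Δ_oct = -127 kJ/mol.
Tetrahedral: e^2 t2^0, CFSE = 2(−0.6) + 0(+0.4) = -1.2Δₜ = -1.2 × (4/9) × 159 = -85 kJ/mol.
OSPE = CFSE(oct) − CFSE(tet) = -127 − (-85) = -42 kJ/mol.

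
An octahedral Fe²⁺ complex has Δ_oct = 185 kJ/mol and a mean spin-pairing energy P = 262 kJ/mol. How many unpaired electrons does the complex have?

4

Group 8 minus oxidation state +2 gives a d⁶ configuration for Fe²⁺.
Here Δ_oct < P (185 < 262), so the high-spin state is favoured.
Configuration: t2g^4 e_g^2.
Unpaired electrons: 4.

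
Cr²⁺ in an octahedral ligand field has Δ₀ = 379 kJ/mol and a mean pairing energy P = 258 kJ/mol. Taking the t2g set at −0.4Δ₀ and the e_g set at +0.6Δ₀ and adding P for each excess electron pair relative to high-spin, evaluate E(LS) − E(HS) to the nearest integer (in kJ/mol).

-121

Cr²⁺: group 6, so d-count = 6 − 2 = 4.
In the high-spin limit (t2g^3 e_g^1) the orbital term is -0.6Δ₀ = -227 kJ/mol, with no excess pairing.
For low-spin the configuration is t2g^4 e_g^0: orbital energy -1.6 × 379 = -606 kJ/mol, and 1 additional pair relative to high-spin adds 258 kJ/mol, giving -348 kJ/mol.
E(LS) − E(HS) = -348 − (-227) = -121 kJ/mol.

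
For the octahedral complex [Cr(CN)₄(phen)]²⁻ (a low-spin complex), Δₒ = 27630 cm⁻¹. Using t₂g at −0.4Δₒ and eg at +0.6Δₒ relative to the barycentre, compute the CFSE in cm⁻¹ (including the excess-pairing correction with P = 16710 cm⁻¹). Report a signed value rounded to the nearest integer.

Ligand charges: 4×(-1) from CN⁻ and 1×(+0) from phen sum to -4; with overall charge -2, Cr is +2.
Cr is in group 6, so Cr²⁺ is d⁴ (6 − 2 = 4).
Electron filling gives t₂g⁴ eg⁰.
Orbital CFSE = 4(-0.4) + 0(0.6) = -1.6Δₒ = -1.6 × 27630 = -44208 cm⁻¹.
Relative to high-spin t₂g³ eg¹ (0 paired), the low-spin configuration has 1 additional pair, contributing +1 × 16710 = +16710 cm⁻¹.
Overall CFSE = -44208 + 16710 = -27498 cm⁻¹.

-27498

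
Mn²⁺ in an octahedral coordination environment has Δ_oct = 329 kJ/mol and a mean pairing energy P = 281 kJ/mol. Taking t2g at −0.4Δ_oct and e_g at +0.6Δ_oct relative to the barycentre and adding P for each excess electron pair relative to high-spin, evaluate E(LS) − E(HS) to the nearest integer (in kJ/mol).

-96

Mn sits in group 7; removing 2 electrons leaves Mn²⁺ with 7 − 2 = 5 d electrons.
In the high-spin limit (t2g^3 e_g^2) the orbital term is 0.0Δ_oct = 0 kJ/mol, with no excess pairing.
For low-spin the configuration is t2g^5 e_g^0: orbital energy -2.0 × 329 = -658 kJ/mol, and 2 additional pairs relative to high-spin add 562 kJ/mol, giving -96 kJ/mol.
The difference is -96 − (0) = -96 kJ/mol, so low-spin lies lower.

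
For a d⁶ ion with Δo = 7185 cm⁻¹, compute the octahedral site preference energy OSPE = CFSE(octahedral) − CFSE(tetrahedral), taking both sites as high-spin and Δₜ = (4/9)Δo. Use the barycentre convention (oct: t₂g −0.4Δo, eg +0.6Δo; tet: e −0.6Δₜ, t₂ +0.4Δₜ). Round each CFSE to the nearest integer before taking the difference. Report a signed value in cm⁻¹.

Octahedral high-spin t₂g⁴ eg²: CFSE = -0.4 × 7185 = -2874 cm⁻¹.
Tetrahedral: e³ t₂³, CFSE = 3(−0.6) + 3(+0.4) = -0.6Δₜ = -0.6 × (4/9) × 7185 = -1916 cm⁻¹.
OSPE = -2874 − (-1916) = -958 cm⁻¹.

-958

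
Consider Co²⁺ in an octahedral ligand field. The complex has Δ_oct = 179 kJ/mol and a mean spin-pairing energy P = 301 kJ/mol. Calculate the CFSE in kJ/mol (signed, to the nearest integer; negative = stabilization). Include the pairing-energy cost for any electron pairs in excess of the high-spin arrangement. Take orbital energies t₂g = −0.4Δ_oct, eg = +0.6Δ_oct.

Co²⁺: group 9, so d-count = 9 − 2 = 7.
Here Δ_oct < P (179 < 301), so the high-spin state is favoured.
Configuration: t₂g⁵ eg².
Orbital CFSE = -0.8Δ_oct = -0.8 × 179 = -143 kJ/mol.
High-spin has no excess pairs, so no pairing correction applies.

-143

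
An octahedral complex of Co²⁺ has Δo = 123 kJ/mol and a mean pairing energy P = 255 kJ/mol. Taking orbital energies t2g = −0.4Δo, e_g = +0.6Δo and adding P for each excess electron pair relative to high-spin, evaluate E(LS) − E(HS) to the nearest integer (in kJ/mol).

Group 9 minus oxidation state +2 gives a d⁷ configuration for Co²⁺.
High-spin: t2g^5 e_g^2, CFSE = -0.8Δo = -98 kJ/mol.
Low-spin: t2g^6 e_g^1, orbital CFSE = -1.8Δo = -221 kJ/mol; plus 1 excess pair × P = +255 kJ/mol; total 34 kJ/mol.
The difference is 34 − (-98) = 132 kJ/mol, so high-spin lies lower.

132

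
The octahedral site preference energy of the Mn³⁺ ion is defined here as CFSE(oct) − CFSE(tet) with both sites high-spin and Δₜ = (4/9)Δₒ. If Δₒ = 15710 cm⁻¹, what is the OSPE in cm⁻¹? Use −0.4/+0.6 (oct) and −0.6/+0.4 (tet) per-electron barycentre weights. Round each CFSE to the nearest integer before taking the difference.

-6633

Group 7 minus oxidation state +3 gives a d⁴ configuration for Mn³⁺.
Octahedral high-spin t₂g³ eg¹: CFSE = -0.6 × 15710 = -9426 cm⁻¹.
Tetrahedral: e² t₂², CFSE = 2(−0.6) + 2(+0.4) = -0.4Δₜ = -0.4 × (4/9) × 15710 = -2793 cm⁻¹.
OSPE = -9426 − (-2793) = -6633 cm⁻¹.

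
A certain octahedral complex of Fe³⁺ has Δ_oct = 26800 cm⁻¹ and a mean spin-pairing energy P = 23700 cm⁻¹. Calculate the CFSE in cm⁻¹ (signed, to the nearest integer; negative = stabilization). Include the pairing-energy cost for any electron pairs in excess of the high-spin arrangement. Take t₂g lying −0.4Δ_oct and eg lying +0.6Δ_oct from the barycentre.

-6200

Group 8 minus oxidation state +3 gives a d⁵ configuration for Fe³⁺.
With Δ_oct > P the complex is low-spin.
That gives t₂g⁵ eg⁰.
Orbital CFSE = -2.0Δ_oct = -2.0 × 26800 = -53600 cm⁻¹.
Excess pairs vs high-spin: 2 − 0 = 2; pairing cost = +47400 cm⁻¹.
Net CFSE = -53600 + 47400 = -6200 cm⁻¹.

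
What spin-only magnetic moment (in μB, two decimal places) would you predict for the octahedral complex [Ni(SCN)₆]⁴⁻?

Each SCN⁻ contributes -1; 6 × (-1) = -6. With overall charge -4, Ni is in the +2 oxidation state.
Group 10 minus oxidation state +2 gives a d⁸ configuration for Ni²⁺.
Configuration: t₂g⁶ eg² → 2 unpaired electrons.
μ(spin-only) = √[2(2+2)] = √8 ≈ 2.83 μB.

2.83 μB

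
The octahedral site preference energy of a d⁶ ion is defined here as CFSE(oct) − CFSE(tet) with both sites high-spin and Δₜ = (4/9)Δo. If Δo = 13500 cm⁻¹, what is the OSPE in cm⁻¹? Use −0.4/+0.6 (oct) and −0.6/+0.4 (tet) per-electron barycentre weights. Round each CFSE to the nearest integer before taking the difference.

-1800

Octahedral (high-spin): t₂g⁴ eg², CFSE = 4(−0.4) + 2(+0.6) = -0.4Δo = -0.4 × 13500 = -5400 cm⁻¹.
Tetrahedral: e³ t₂³, CFSE = 3(−0.6) + 3(+0.4) = -0.6Δₜ = -0.6 × (4/9) × 13500 = -3600 cm⁻¹.
OSPE = -5400 − (-3600) = -1800 cm⁻¹.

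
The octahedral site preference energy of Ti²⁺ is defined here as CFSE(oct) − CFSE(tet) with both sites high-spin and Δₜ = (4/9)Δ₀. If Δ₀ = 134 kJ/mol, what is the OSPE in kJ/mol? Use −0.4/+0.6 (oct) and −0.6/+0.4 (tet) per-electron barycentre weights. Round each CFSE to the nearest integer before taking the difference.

-36

Ti is in group 4, so Ti²⁺ is d² (4 − 2 = 2).
In an octahedral site d² (HS) is t2g^2 e_g^0, giving CFSE(oct) = -0.8Δ₀ = -107 kJ/mol.
In a tetrahedral site the filling is e^2 t2^0: CFSE(tet) = -1.2Δₜ = -1.2 × (4/9)(134) = -71 kJ/mol.
OSPE = CFSE(oct) − CFSE(tet) = -107 − (-71) = -36 kJ/mol.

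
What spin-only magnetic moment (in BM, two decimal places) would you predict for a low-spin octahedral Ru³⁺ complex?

1.73 BM

Group 8 minus oxidation state +3 gives a d⁵ configuration for Ru³⁺.
Configuration: t₂g⁵ eg⁰ → 1 unpaired electron.
μ(spin-only) = √[1(1+2)] = √3 ≈ 1.73 BM.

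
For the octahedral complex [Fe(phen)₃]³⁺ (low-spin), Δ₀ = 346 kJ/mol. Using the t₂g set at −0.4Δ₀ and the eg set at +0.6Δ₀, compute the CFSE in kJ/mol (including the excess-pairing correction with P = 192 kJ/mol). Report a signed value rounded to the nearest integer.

phen is neutral, so the +3 overall charge sits on Fe: oxidation state +3.
Fe is in group 8, so Fe³⁺ is d⁵ (8 − 3 = 5).
Electron filling gives t₂g⁵ eg⁰.
CFSE(orbital) = 5×(-0.4Δ₀) + 0×(0.6Δ₀) = -2.0Δ₀; with Δ₀ = 346 kJ/mol that is -692 kJ/mol.
Pairing penalty: 2 pairs vs 0 in the high-spin reference → 2 extra × P = 384 kJ/mol.
Combining: -692 + 384 = -308 kJ/mol.

-308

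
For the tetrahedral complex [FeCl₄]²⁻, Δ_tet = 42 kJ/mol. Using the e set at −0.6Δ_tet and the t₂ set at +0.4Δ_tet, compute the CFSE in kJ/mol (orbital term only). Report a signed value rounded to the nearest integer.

Each Cl⁻ contributes -1; 4 × (-1) = -4. With overall charge -2, Fe is in the +2 oxidation state.
Fe sits in group 8; removing 2 electrons leaves Fe²⁺ with 8 − 2 = 6 d electrons.
With tetrahedral geometry the complex is necessarily high-spin.
Electron filling gives e³ t₂³.
Orbital CFSE = 3(-0.6) + 3(0.4) = -0.6Δ_tet = -0.6 × 42 = -25 kJ/mol.

-25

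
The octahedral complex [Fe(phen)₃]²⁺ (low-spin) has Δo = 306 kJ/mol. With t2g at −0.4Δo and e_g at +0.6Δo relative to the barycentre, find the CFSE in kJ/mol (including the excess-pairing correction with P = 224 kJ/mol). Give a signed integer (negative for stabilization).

phen is neutral, so the +2 overall charge sits on Fe: oxidation state +2.
Fe²⁺: group 8, so d-count = 8 − 2 = 6.
Configuration: t2g^6 e_g^0.
The orbital stabilization is -2.4Δo = -2.4 × 306 = -734 kJ/mol.
Relative to high-spin t2g^4 e_g^2 (1 paired), the low-spin configuration has 2 additional pairs, contributing +2 × 224 = +448 kJ/mol.
Net CFSE = -734 + 448 = -286 kJ/mol.

-286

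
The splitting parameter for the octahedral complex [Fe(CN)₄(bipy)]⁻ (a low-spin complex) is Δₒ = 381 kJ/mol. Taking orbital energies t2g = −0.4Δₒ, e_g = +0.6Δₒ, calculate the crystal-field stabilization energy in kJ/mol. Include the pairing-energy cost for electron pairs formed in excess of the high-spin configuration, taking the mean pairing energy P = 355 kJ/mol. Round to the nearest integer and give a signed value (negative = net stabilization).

-52

Ligand charges: 4×(-1) from CN⁻ and 1×(+0) from bipy sum to -4; with overall charge -1, Fe is +3.
Group 8 minus oxidation state +3 gives a d⁵ configuration for Fe³⁺.
Configuration: t2g^5 e_g^0.
The orbital stabilization is -2.0Δₒ = -2.0 × 381 = -762 kJ/mol.
Relative to high-spin t2g^3 e_g^2 (0 paired), the low-spin configuration has 2 additional pairs, contributing +2 × 355 = +710 kJ/mol.
Combining: -762 + 710 = -52 kJ/mol.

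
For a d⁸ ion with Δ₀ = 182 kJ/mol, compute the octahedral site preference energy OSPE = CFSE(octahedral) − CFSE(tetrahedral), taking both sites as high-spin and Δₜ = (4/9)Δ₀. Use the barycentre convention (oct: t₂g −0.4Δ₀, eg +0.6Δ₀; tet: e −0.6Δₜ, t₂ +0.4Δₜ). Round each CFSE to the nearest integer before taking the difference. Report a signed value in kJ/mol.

-153

In an octahedral site d⁸ (HS) is t2g^6 e_g^2, giving CFSE(oct) = -1.2Δ₀ = -218 kJ/mol.
Tetrahedral e^4 t2^4 gives -0.8Δₜ = -0.8 × (4/9) × 182 = -65 kJ/mol.
OSPE = -218 − (-65) = -153 kJ/mol.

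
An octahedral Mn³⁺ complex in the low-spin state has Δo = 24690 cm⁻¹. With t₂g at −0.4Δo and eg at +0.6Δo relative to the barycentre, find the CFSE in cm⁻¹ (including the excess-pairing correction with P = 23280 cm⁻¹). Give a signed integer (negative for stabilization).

Mn is in group 7, so Mn³⁺ is d⁴ (7 − 3 = 4).
Electron filling gives t₂g⁴ eg⁰.
Orbital CFSE = 4(-0.4) + 0(0.6) = -1.6Δo = -1.6 × 24690 = -39504 cm⁻¹.
Pairing penalty: 1 pair vs 0 in the high-spin reference → 1 extra × P = 23280 cm⁻¹.
Net CFSE = -39504 + 23280 = -16224 cm⁻¹.

-16224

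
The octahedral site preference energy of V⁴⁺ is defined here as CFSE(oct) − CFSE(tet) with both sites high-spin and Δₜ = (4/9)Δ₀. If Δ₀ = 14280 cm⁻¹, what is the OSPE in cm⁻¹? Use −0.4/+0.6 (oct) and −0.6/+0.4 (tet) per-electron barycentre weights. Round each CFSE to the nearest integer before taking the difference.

V⁴⁺: group 5, so d-count = 5 − 4 = 1.
In an octahedral site d¹ (HS) is t₂g¹ eg⁰, giving CFSE(oct) = -0.4Δ₀ = -5712 cm⁻¹.
Tetrahedral e¹ t₂⁰ gives -0.6Δₜ = -0.6 × (4/9) × 14280 = -3808 cm⁻¹.
Subtracting, OSPE = -5712 − (-3808) = -1904 cm⁻¹.

-1904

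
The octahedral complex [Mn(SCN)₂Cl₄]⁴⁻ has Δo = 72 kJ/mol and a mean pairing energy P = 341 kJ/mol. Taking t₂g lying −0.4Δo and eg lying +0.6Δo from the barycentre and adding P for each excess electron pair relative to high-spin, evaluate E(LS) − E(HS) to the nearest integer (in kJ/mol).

Ligand charges: 2×(-1) from SCN⁻ and 4×(-1) from Cl⁻ sum to -6; with overall charge -4, Mn is +2.
Group 7 minus oxidation state +2 gives a d⁵ configuration for Mn²⁺.
High-spin: t₂g³ eg², CFSE = 0.0Δo = 0 kJ/mol.
Low-spin t₂g⁵ eg⁰ gives -2.0Δo = -144 kJ/mol, but forming 2 extra pairs costs 2P = 682 kJ/mol, so E(LS) = -144 + 682 = 538 kJ/mol.
Thus E(LS) − E(HS) = 538 kJ/mol.

538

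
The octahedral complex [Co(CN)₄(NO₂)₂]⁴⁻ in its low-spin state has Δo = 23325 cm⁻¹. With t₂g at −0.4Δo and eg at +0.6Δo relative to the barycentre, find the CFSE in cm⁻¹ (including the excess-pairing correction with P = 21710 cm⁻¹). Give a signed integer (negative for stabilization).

-20275

Ligand charges: 4×(-1) from CN⁻ and 2×(-1) from NO₂⁻ sum to -6; with overall charge -4, Co is +2.
Co sits in group 9; removing 2 electrons leaves Co²⁺ with 9 − 2 = 7 d electrons.
Configuration: t₂g⁶ eg¹.
CFSE(orbital) = 6×(-0.4Δo) + 1×(0.6Δo) = -1.8Δo; with Δo = 23325 cm⁻¹ that is -41985 cm⁻¹.
High-spin d⁷ would be t₂g⁵ eg² with 2 pairs; low-spin has 3, so 1 excess pair costs +1P = +21710 cm⁻¹.
Combining: -41985 + 21710 = -20275 cm⁻¹.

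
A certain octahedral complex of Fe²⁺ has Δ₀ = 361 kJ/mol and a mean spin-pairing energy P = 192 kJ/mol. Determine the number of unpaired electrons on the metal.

Group 8 minus oxidation state +2 gives a d⁶ configuration for Fe²⁺.
With Δ₀ > P the complex is low-spin.
Filling d⁶ accordingly: t2g^6 e_g^0.
Unpaired electrons: 0.

0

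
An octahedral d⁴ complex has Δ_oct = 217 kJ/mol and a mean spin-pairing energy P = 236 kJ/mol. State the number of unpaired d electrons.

Since Δ_oct = 217 kJ/mol < P = 236 kJ/mol, the complex adopts the high-spin configuration.
Configuration: t₂g³ eg¹.
Unpaired electrons: 4.

4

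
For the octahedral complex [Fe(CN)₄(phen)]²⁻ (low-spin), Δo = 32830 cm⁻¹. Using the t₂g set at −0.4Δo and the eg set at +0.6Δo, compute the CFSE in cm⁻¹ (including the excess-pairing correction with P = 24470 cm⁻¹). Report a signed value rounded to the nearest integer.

-29852

Ligand charges: 4×(-1) from CN⁻ and 1×(+0) from phen sum to -4; with overall charge -2, Fe is +2.
Fe sits in group 8; removing 2 electrons leaves Fe²⁺ with 8 − 2 = 6 d electrons.
The d⁶ electrons fill as t₂g⁶ eg⁰.
Orbital CFSE = 6(-0.4) + 0(0.6) = -2.4Δo = -2.4 × 32830 = -78792 cm⁻¹.
High-spin d⁶ would be t₂g⁴ eg² with 1 pair; low-spin has 3, so 2 excess pairs cost +2P = +48940 cm⁻¹.
Combining: -78792 + 48940 = -29852 cm⁻¹.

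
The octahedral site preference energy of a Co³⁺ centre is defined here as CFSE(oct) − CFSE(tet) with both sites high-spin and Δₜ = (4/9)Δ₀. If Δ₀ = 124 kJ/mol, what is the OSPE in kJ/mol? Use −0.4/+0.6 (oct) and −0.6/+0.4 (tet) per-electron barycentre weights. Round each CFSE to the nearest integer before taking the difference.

Co³⁺: group 9, so d-count = 9 − 3 = 6.
Octahedral (high-spin): t₂g⁴ eg², CFSE = 4(−0.4) + 2(+0.6) = -0.4Δ₀ = -0.4 × 124 = -50 kJ/mol.
Tetrahedral: e³ t₂³, CFSE = 3(−0.6) + 3(+0.4) = -0.6Δₜ = -0.6 × (4/9) × 124 = -33 kJ/mol.
Subtracting, OSPE = -50 − (-33) = -17 kJ/mol.

-17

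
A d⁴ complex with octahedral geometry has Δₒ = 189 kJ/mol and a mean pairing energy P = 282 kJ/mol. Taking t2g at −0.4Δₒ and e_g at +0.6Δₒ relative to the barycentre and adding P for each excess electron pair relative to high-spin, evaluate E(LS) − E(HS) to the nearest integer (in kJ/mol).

93

High-spin d⁴ fills as t2g^3 e_g^1 with CFSE 3(−0.4) + 1(+0.6) = -0.6Δₒ = -113 kJ/mol.
Low-spin t2g^4 e_g^0 gives -1.6Δₒ = -302 kJ/mol, but forming 1 extra pair costs 1P = 282 kJ/mol, so E(LS) = -302 + 282 = -20 kJ/mol.
E(LS) − E(HS) = -20 − (-113) = 93 kJ/mol.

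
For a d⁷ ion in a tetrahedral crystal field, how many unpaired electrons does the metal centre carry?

3

Tetrahedral fields are weak (Δₜ ≈ 4/9 Δₒ), so electrons fill high-spin.
Configuration: e^4 t2^3, giving 3 unpaired electrons.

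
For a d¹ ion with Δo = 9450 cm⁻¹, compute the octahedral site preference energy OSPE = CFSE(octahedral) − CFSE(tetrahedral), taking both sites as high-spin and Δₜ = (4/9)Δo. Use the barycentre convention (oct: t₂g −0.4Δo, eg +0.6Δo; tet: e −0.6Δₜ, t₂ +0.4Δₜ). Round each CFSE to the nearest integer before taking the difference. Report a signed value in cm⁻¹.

-1260

Octahedral (high-spin): t₂g¹ eg⁰, CFSE = 1(−0.4) + 0(+0.6) = -0.4Δo = -0.4 × 9450 = -3780 cm⁻¹.
Tetrahedral: e¹ t₂⁰, CFSE = 1(−0.6) + 0(+0.4) = -0.6Δₜ = -0.6 × (4/9) × 9450 = -2520 cm⁻¹.
Subtracting, OSPE = -3780 − (-2520) = -1260 cm⁻¹.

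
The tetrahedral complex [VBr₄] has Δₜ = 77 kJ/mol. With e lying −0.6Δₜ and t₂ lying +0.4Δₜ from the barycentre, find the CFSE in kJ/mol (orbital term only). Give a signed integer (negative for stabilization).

-46

Each Br⁻ contributes -1; 4 × (-1) = -4. With overall charge +0, V is in the +4 oxidation state.
V sits in group 5; removing 4 electrons leaves V⁴⁺ with 5 − 4 = 1 d electrons.
Tetrahedral fields are weak (Δₜ ≈ 4/9 Δₒ), so electrons fill high-spin.
Electron filling gives e¹ t₂⁰.
Orbital CFSE = 1(-0.6) + 0(0.4) = -0.6Δₜ = -0.6 × 77 = -46 kJ/mol.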